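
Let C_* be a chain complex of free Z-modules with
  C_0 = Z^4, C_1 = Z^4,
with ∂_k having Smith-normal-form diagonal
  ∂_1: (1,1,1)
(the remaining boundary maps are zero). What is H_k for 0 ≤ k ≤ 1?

H_0: b_0 = 4 − 0 − 3 = 1; torsion from ∂_1 factors > 1: none. So H_0 = Z.
H_1: b_1 = 4 − 3 − 0 = 1; torsion from ∂_2 factors > 1: none. So H_1 = Z.

H_0 = Z,  H_1 = Z.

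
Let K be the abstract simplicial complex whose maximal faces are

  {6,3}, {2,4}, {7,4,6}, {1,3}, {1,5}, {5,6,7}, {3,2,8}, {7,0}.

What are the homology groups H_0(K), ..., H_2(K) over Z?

Order the vertices as 0 < 1 < 2 < 3 < 4 < 5 < 6 < 7 < 8. Listing each simplex with vertices in this order, K has dimension 2 with simplices:

  0-simplices (9): [0], [1], [2], [3], [4], [5], [6], [7], [8]
  1-simplices (13): [0,7], [1,3], [1,5], [2,3], [2,4], [2,8], [3,6], [3,8], [4,6], [4,7], [5,6], [5,7], [6,7]
  2-simplices (3): [2,3,8], [4,6,7], [5,6,7]

giving chain groups C_0 ≅ Z^9, C_1 ≅ Z^13, C_2 ≅ Z^3.

The boundary map ∂_1: C_1 → C_0 maps an edge to its endpoints' difference, ∂[p,q] = q − p. For instance
  ∂[0,7] = [7] − [0].
This gives a 9×13 integer matrix of rank 8; reducing to Smith normal form yields diagonal entries (1,1,1,1,1,1,1,1).

Boundary ∂_2: C_2 → C_1 sends each 2-simplex [p,q,r] to [q,r] − [p,r] + [p,q]. For instance
  ∂[4,6,7] = [6,7] − [4,7] + [4,6],
  ∂[2,3,8] = [3,8] − [2,8] + [2,3].
As a 13×3 matrix over Z this has rank 3, with invariant factors (1,1,1).

Reading off H_k = ker ∂_k / im ∂_{k+1}:

  H_0: rank C_0 − rank ∂_1 = 9 − 8 = 1, and the invariant factors of ∂_1 are all 1, so H_0 ≅ Z.
  H_1: rank ker ∂_1 − rank ∂_2 = (13 − 8) − 3 = 2, and the invariant factors of ∂_2 are all 1, so H_1 ≅ Z^2.
  H_2: rank ker ∂_2 − rank ∂_3 = (3 − 3) − 0 = 0, and there is no ∂_3, so H_2 ≅ 0.

H_0 = Z,  H_1 = Z^2,  H_2 = 0.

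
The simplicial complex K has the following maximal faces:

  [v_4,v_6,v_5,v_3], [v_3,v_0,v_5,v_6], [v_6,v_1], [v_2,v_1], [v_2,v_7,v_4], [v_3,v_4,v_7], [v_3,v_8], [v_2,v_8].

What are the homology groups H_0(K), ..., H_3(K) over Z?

H_0 = Z,  H_1 = Z^2,  H_2 = 0,  H_3 = 0.

K has 9 vertices, 17 edges, 9 triangles, 2 3-simplices.
rank ∂_0 = 0, rank ∂_1 = 8 ⇒ b_0 = 9 − 0 − 8 = 1; all invariant factors of ∂_1 are 1 so no torsion. So H_0 ≅ Z.
rank ∂_1 = 8, rank ∂_2 = 7 ⇒ b_1 = 17 − 8 − 7 = 2; all invariant factors of ∂_2 are 1 so no torsion. So H_1 ≅ Z^2.
rank ∂_2 = 7, rank ∂_3 = 2 ⇒ b_2 = 9 − 7 − 2 = 0; all invariant factors of ∂_3 are 1 so no torsion. So H_2 ≅ 0.
rank ∂_3 = 2, rank ∂_4 = 0 ⇒ b_3 = 2 − 2 − 0 = 0. So H_3 ≅ 0.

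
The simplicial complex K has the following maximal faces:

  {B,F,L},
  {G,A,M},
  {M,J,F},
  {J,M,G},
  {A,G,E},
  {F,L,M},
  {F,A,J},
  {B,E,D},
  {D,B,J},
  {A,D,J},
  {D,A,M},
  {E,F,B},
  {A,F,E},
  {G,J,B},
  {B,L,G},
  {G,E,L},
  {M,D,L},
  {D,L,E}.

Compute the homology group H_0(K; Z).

Take the total order A < B < D < E < F < G < J < L < M on the vertex set. Then K (dimension 2) consists of the simplices:

  0-simplices (9): A, B, D, E, F, G, J, L, M
  1-simplices (27): AD, AE, AF, AG, AJ, AM, BD, BE, BF, BG, BJ, BL, DE, DJ, DL, DM, EF, EG, EL, FJ, FL, FM, GJ, GL, GM, JM, LM
  2-simplices (18): ADJ, ADM, AEF, AEG, AFJ, AGM, BDE, BDJ, BEF, BFL, BGJ, BGL, DEL, DLM, EGL, FJM, FLM, GJM

Hence C_0 ≅ Z^9, C_1 ≅ Z^27, C_2 ≅ Z^18.

The boundary map ∂_1: C_1 → C_0 maps an edge to its endpoints' difference, ∂[p,q] = q − p. For instance
  ∂FM = M − F.
The resulting 9×27 matrix has rank 8, and its Smith normal form has invariant factors (1,1,1,1,1,1,1,1).

Boundary ∂_2: C_2 → C_1 acts by ∂[p,q,r] = [q,r] − [p,r] + [p,q]. For instance
  ∂AEG = EG − AG + AE,
  ∂ADM = DM − AM + AD.
This gives a 27×18 integer matrix of rank 18; reducing to Smith normal form yields diagonal entries (1,1,1,1,1,1,1,1,1,1,1,1,1,1,1,1,1,2).

Computing H_k = (kernel of ∂_k) / (image of ∂_{k+1}):

  H_0: rank C_0 − rank ∂_1 = 9 − 8 = 1, and the invariant factors of ∂_1 are all 1, so H_0 = Z.

H_0 = Z.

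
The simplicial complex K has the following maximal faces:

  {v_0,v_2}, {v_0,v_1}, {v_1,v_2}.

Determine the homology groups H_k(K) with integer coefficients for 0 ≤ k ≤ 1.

Order the vertices as v_0 < v_1 < v_2. Listing each simplex with vertices in this order, K has dimension 1 with simplices:

  0-simplices (3): [v_0], [v_1], [v_2]
  1-simplices (3): [v_0,v_1], [v_0,v_2], [v_1,v_2]

giving chain groups C_0 ≅ Z^3, C_1 ≅ Z^3.

Boundary ∂_1: C_1 → C_0 maps an edge to its endpoints' difference, ∂[p,q] = q − p. For instance
  ∂[v_0,v_1] = [v_1] − [v_0].
The resulting 3×3 matrix has rank 2, and its Smith normal form has invariant factors (1,1).

Now H_k = ker ∂_k / im ∂_{k+1}, so:

  H_0: rank C_0 − rank ∂_1 = 3 − 2 = 1, and the invariant factors of ∂_1 are all 1, so H_0 = Z.
  H_1: rank ker ∂_1 − rank ∂_2 = (3 − 2) − 0 = 1, and there is no ∂_2, so H_1 = Z.

(K is a triangulation of the circle S^1.)

H_0 = Z,  H_1 = Z.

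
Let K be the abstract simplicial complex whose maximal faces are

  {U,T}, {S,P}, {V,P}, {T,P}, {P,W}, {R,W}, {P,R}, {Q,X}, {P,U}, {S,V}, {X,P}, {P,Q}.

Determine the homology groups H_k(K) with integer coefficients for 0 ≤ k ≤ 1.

Order the vertices as P < Q < R < S < T < U < V < W < X. Listing each simplex with vertices in this order, K has dimension 1 with simplices:

  0-simplices (9): P, Q, R, S, T, U, V, W, X
  1-simplices (12): PQ, PR, PS, PT, PU, PV, PW, PX, QX, RW, SV, TU

giving chain groups C_0 ≅ Z^9, C_1 ≅ Z^12.

The boundary map ∂_1: C_1 → C_0 is given by ∂[p,q] = [q] − [p].
This gives a 9×12 integer matrix of rank 8; reducing to Smith normal form yields diagonal entries (1,1,1,1,1,1,1,1).

Now H_k = ker ∂_k / im ∂_{k+1}, so:

  H_0: rank C_0 − rank ∂_1 = 9 − 8 = 1, and the invariant factors of ∂_1 are all 1, so H_0 ≅ Z.
  H_1: rank ker ∂_1 − rank ∂_2 = (12 − 8) − 0 = 4, and there is no ∂_2, so H_1 ≅ Z^4.

H_0 = Z,  H_1 = Z^4.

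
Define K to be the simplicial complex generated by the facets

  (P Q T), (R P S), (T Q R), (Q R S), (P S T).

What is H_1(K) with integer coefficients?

Take the total order P < Q < R < S < T on the vertex set. Then K (dimension 2) consists of the simplices:

  0-simplices (5): P, Q, R, S, T
  1-simplices (10): PQ, PR, PS, PT, QR, QS, QT, RS, RT, ST
  2-simplices (5): PQT, PRS, PST, QRS, QRT

Hence C_0 ≅ Z^5, C_1 ≅ Z^10, C_2 ≅ Z^5.

∂_1: C_1 → C_0 maps an edge to its endpoints' difference, ∂[p,q] = q − p. For instance
  ∂PR = R − P.
The resulting 5×10 matrix has rank 4, and its Smith normal form has invariant factors (1,1,1,1).

∂_2: C_2 → C_1 acts by ∂[p,q,r] = [q,r] − [p,r] + [p,q]. For instance
  ∂QRS = RS − QS + QR,
  ∂PST = ST − PT + PS.
As a 10×5 matrix over Z this has rank 5, with invariant factors (1,1,1,1,1).

Computing H_k = (kernel of ∂_k) / (image of ∂_{k+1}):

  H_1: rank ker ∂_1 − rank ∂_2 = (10 − 4) − 5 = 1, and the invariant factors of ∂_2 are all 1, so H_1 ≅ Z.

(K is a triangulation of the Möbius band.)

H_1 ≅ Z.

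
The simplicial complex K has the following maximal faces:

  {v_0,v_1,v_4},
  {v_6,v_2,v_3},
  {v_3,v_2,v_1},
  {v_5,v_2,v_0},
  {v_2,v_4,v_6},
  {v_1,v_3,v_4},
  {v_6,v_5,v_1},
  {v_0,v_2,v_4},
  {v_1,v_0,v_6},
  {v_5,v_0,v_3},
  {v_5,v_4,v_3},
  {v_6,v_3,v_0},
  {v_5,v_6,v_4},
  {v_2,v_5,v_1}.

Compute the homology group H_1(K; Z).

Order the vertices as v_0 < v_1 < v_2 < v_3 < v_4 < v_5 < v_6. Listing each simplex with vertices in this order, K has dimension 2 with simplices:

  0-simplices (7): [v_0], [v_1], [v_2], [v_3], [v_4], [v_5], [v_6]
  1-simplices (21): (21 of them)
  2-simplices (14): (14 of them)

so the chain groups are C_0 ≅ Z^7, C_1 ≅ Z^21, C_2 ≅ Z^14.

The boundary map ∂_1: C_1 → C_0 maps an edge to its endpoints' difference, ∂[p,q] = q − p. For instance
  ∂[v_0,v_3] = [v_3] − [v_0].
As a 7×21 matrix over Z this has rank 6, with invariant factors (1,1,1,1,1,1).

The boundary map ∂_2: C_2 → C_1 maps a triangle to the signed sum of its edges. For instance
  ∂[v_2,v_4,v_6] = [v_4,v_6] − [v_2,v_6] + [v_2,v_4],
  ∂[v_3,v_4,v_5] = [v_4,v_5] − [v_3,v_5] + [v_3,v_4].
As a 21×14 matrix over Z this has rank 13, with invariant factors (1,1,1,1,1,1,1,1,1,1,1,1,1).

Computing H_k = (kernel of ∂_k) / (image of ∂_{k+1}):

  H_1: rank ker ∂_1 − rank ∂_2 = (21 − 6) − 13 = 2, and the invariant factors of ∂_2 are all 1, so H_1 ≅ Z^2.

(K is a triangulation of the torus T^2.)

H_1 = Z^2.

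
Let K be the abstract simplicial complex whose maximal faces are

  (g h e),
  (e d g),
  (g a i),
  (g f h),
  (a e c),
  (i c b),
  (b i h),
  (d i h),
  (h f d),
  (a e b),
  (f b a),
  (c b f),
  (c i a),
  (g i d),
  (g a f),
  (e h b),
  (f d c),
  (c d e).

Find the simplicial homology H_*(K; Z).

We work with the vertex ordering a < b < c < d < e < f < g < h < i. The simplices of K, each written with vertices in increasing order, are:

  0-simplices (9): a, b, c, d, e, f, g, h, i
  1-simplices (27): ab, ac, ae, af, ag, ai, bc, be, bf, bh, bi, cd, ce, cf, ci, de, df, dg, dh, di, eg, eh, fg, fh, gh, gi, hi
  2-simplices (18): abe, abf, ace, aci, afg, agi, bcf, bci, beh, bhi, cde, cdf, deg, dfh, dgi, dhi, egh, fgh

Hence C_0 ≅ Z^9, C_1 ≅ Z^27, C_2 ≅ Z^18.

The boundary map ∂_1: C_1 → C_0 sends each edge [p,q] (with p < q) to q − p. For instance
  ∂df = f − d.
The resulting 9×27 matrix has rank 8, and its Smith normal form has invariant factors (1,1,1,1,1,1,1,1).

The boundary map ∂_2: C_2 → C_1 acts by ∂[p,q,r] = [q,r] − [p,r] + [p,q]. For instance
  ∂abf = bf − af + ab,
  ∂agi = gi − ai + ag.
As a 27×18 matrix over Z this has rank 18, with invariant factors (1,1,1,1,1,1,1,1,1,1,1,1,1,1,1,1,1,2).

Reading off H_k = ker ∂_k / im ∂_{k+1}:

  H_0: rank C_0 − rank ∂_1 = 9 − 8 = 1, and the invariant factors of ∂_1 are all 1, so H_0 = Z.
  H_1: rank ker ∂_1 − rank ∂_2 = (27 − 8) − 18 = 1, and ∂_2 has invariant factor 2 > 1, so H_1 = Z ⊕ Z/2Z.
  H_2: rank ker ∂_2 − rank ∂_3 = (18 − 18) − 0 = 0, and there is no ∂_3, so H_2 = 0.

H_0 = Z,  H_1 = Z ⊕ Z/2Z,  H_2 = 0.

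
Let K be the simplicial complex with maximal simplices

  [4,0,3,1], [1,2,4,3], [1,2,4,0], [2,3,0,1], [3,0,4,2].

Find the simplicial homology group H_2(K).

We work with the vertex ordering 0 < 1 < 2 < 3 < 4. The simplices of K, each written with vertices in increasing order, are:

  0-simplices (5): [0], [1], [2], [3], [4]
  1-simplices (10): [0,1], [0,2], [0,3], [0,4], [1,2], [1,3], [1,4], [2,3], [2,4], [3,4]
  2-simplices (10): [0,1,2], [0,1,3], [0,1,4], [0,2,3], [0,2,4], [0,3,4], [1,2,3], [1,2,4], [1,3,4], [2,3,4]
  3-simplices (5): [0,1,2,3], [0,1,2,4], [0,1,3,4], [0,2,3,4], [1,2,3,4]

so the chain groups are C_0 ≅ Z^5, C_1 ≅ Z^10, C_2 ≅ Z^10, C_3 ≅ Z^5.

Boundary ∂_1: C_1 → C_0 is given by ∂[p,q] = [q] − [p].
As a 5×10 matrix over Z this has rank 4, with invariant factors (1,1,1,1).

∂_2: C_2 → C_1 acts by ∂[p,q,r] = [q,r] − [p,r] + [p,q]. For instance
  ∂[1,2,4] = [2,4] − [1,4] + [1,2],
  ∂[1,2,3] = [2,3] − [1,3] + [1,2].
This gives a 10×10 integer matrix of rank 6; reducing to Smith normal form yields diagonal entries (1,1,1,1,1,1).

The boundary map ∂_3: C_3 → C_2 sends each 3-simplex σ to the alternating sum Σ_i (−1)^i (σ with its i-th vertex removed). For instance
  ∂[0,1,2,3] = [1,2,3] − [0,2,3] + [0,1,3] − [0,1,2],
  ∂[0,1,2,4] = [1,2,4] − [0,2,4] + [0,1,4] − [0,1,2].
As a 10×5 matrix over Z this has rank 4, with invariant factors (1,1,1,1).

Computing H_k = (kernel of ∂_k) / (image of ∂_{k+1}):

  H_2: rank ker ∂_2 − rank ∂_3 = (10 − 6) − 4 = 0, and the invariant factors of ∂_3 are all 1, so H_2 ≅ 0.

(K is a triangulation of the 3-sphere S^3.)

H_2 = 0.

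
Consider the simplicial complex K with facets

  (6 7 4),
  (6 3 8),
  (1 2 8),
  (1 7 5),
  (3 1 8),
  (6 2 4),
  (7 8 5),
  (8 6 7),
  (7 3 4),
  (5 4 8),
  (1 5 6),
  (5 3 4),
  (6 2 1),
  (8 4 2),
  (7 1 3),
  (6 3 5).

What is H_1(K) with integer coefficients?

H_1 = Z^2.

Take the total order 1 < 2 < 3 < 4 < 5 < 6 < 7 < 8 on the vertex set. Then K (dimension 2) consists of the simplices:

  0-simplices (8): [1], [2], [3], [4], [5], [6], [7], [8]
  1-simplices (24): (24 of them)
  2-simplices (16): [1,2,6], [1,2,8], [1,3,7], [1,3,8], [1,5,6], [1,5,7], [2,4,6], [2,4,8], [3,4,5], [3,4,7], [3,5,6], [3,6,8], [4,5,8], [4,6,7], [5,7,8], [6,7,8]

giving chain groups C_0 ≅ Z^8, C_1 ≅ Z^24, C_2 ≅ Z^16.

The boundary map ∂_1: C_1 → C_0 is given by ∂[p,q] = [q] − [p].
The resulting 8×24 matrix has rank 7, and its Smith normal form has invariant factors (1,1,1,1,1,1,1).

Boundary ∂_2: C_2 → C_1 sends each 2-simplex [p,q,r] to [q,r] − [p,r] + [p,q]. For instance
  ∂[3,5,6] = [5,6] − [3,6] + [3,5],
  ∂[1,2,6] = [2,6] − [1,6] + [1,2].
The resulting 24×16 matrix has rank 15, and its Smith normal form has invariant factors (1,1,1,1,1,1,1,1,1,1,1,1,1,1,1).

Reading off H_k = ker ∂_k / im ∂_{k+1}:

  H_1: rank ker ∂_1 − rank ∂_2 = (24 − 7) − 15 = 2, and the invariant factors of ∂_2 are all 1, so H_1 = Z^2.

(K is a triangulation of the torus T^2.)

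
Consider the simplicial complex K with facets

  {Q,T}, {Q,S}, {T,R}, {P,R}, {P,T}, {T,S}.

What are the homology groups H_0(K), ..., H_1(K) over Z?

Take the total order P < Q < R < S < T on the vertex set. Then K (dimension 1) consists of the simplices:

  0-simplices (5): P, Q, R, S, T
  1-simplices (6): PR, PT, QS, QT, RT, ST

so the chain groups are C_0 ≅ Z^5, C_1 ≅ Z^6.

The boundary map ∂_1: C_1 → C_0 maps an edge to its endpoints' difference, ∂[p,q] = q − p. For instance
  ∂ST = T − S.
As a 5×6 matrix over Z this has rank 4, with invariant factors (1,1,1,1).

Now H_k = ker ∂_k / im ∂_{k+1}, so:

  H_0: rank C_0 − rank ∂_1 = 5 − 4 = 1, and the invariant factors of ∂_1 are all 1, so H_0 = Z.
  H_1: rank ker ∂_1 − rank ∂_2 = (6 − 4) − 0 = 2, and there is no ∂_2, so H_1 = Z^2.

H_0 = Z,  H_1 = Z^2.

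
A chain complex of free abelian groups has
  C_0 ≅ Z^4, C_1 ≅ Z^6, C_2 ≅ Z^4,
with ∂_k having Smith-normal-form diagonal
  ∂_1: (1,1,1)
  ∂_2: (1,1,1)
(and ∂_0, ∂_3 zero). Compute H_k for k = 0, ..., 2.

H_0: b_0 = 4 − 0 − 3 = 1; torsion from ∂_1 factors > 1: none. So H_0 = Z.
H_1: b_1 = 6 − 3 − 3 = 0; torsion from ∂_2 factors > 1: none. So H_1 = 0.
H_2: b_2 = 4 − 3 − 0 = 1; torsion from ∂_3 factors > 1: none. So H_2 = Z.

H_0 = Z,  H_1 = 0,  H_2 = Z.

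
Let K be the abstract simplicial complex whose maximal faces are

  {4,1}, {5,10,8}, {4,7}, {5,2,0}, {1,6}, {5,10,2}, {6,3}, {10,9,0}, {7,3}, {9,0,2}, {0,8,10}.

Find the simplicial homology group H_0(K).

Take the total order 0 < 1 < 2 < 3 < 4 < 5 < 6 < 7 < 8 < 9 < 10 on the vertex set. Then K (dimension 2) consists of the simplices:

  0-simplices (11): [0], [1], [2], [3], [4], [5], [6], [7], [8], [9], [10]
  1-simplices (17): [0,2], [0,5], [0,8], [0,9], [0,10], [1,4], [1,6], [2,5], [2,9], [2,10], [3,6], [3,7], [4,7], [5,8], [5,10], [8,10], [9,10]
  2-simplices (6): [0,2,5], [0,2,9], [0,8,10], [0,9,10], [2,5,10], [5,8,10]

giving chain groups C_0 ≅ Z^11, C_1 ≅ Z^17, C_2 ≅ Z^6.

Boundary ∂_1: C_1 → C_0 sends each edge [p,q] (with p < q) to q − p. For instance
  ∂[2,9] = [9] − [2].
The resulting 11×17 matrix has rank 9, and its Smith normal form has invariant factors (1,1,1,1,1,1,1,1,1).

Boundary ∂_2: C_2 → C_1 acts by ∂[p,q,r] = [q,r] − [p,r] + [p,q]. For instance
  ∂[0,2,9] = [2,9] − [0,9] + [0,2],
  ∂[0,8,10] = [8,10] − [0,10] + [0,8].
As a 17×6 matrix over Z this has rank 6, with invariant factors (1,1,1,1,1,1).

Computing H_k = (kernel of ∂_k) / (image of ∂_{k+1}):

  H_0: rank C_0 − rank ∂_1 = 11 − 9 = 2, and the invariant factors of ∂_1 are all 1, so H_0 ≅ Z^2.

(K is a triangulation of the disjoint union of the cylinder S^1 x I and the circle S^1.)

H_0 = Z^2.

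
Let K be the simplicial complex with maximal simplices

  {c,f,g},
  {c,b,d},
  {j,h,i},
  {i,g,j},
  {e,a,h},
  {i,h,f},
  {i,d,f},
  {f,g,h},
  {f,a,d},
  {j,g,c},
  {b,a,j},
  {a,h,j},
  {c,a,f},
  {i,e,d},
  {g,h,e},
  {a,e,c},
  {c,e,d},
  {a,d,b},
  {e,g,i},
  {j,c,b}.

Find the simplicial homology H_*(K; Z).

H_0 ≅ Z,  H_1 ≅ Z ⊕ Z/2Z,  H_2 = 0.

Order the vertices as a < b < c < d < e < f < g < h < i < j. Listing each simplex with vertices in this order, K has dimension 2 with simplices:

  0-simplices (10): a, b, c, d, e, f, g, h, i, j
  1-simplices (30): ab, ac, ad, ae, af, ah, aj, bc, bd, bj, cd, ce, cf, cg, cj, de, df, di, eg, eh, ei, fg, fh, fi, gh, gi, gj, hi, hj, ij
  2-simplices (20): abd, abj, ace, acf, adf, aeh, ahj, bcd, bcj, cde, cfg, cgj, dei, dfi, egh, egi, fgh, fhi, gij, hij

giving chain groups C_0 ≅ Z^10, C_1 ≅ Z^30, C_2 ≅ Z^20.

∂_1: C_1 → C_0 maps an edge to its endpoints' difference, ∂[p,q] = q − p. For instance
  ∂ae = e − a.
The 10×30 boundary matrix has rank 9 and Smith normal form diag(1,1,1,1,1,1,1,1,1).

The boundary map ∂_2: C_2 → C_1 sends each 2-simplex [p,q,r] to [q,r] − [p,r] + [p,q]. For instance
  ∂fgh = gh − fh + fg,
  ∂gij = ij − gj + gi.
As a 30×20 matrix over Z this has rank 20, with invariant factors (1,1,1,1,1,1,1,1,1,1,1,1,1,1,1,1,1,1,1,2).

Reading off H_k = ker ∂_k / im ∂_{k+1}:

  H_0: rank C_0 − rank ∂_1 = 10 − 9 = 1, and the invariant factors of ∂_1 are all 1, so H_0 = Z.
  H_1: rank ker ∂_1 − rank ∂_2 = (30 − 9) − 20 = 1, and ∂_2 has invariant factor 2 > 1, so H_1 = Z ⊕ Z/2Z.
  H_2: rank ker ∂_2 − rank ∂_3 = (20 − 20) − 0 = 0, and there is no ∂_3, so H_2 = 0.

As a check, the Euler characteristic is 10 − 30 + 20 = 0, which agrees with 1 − 1 + 0 = 0.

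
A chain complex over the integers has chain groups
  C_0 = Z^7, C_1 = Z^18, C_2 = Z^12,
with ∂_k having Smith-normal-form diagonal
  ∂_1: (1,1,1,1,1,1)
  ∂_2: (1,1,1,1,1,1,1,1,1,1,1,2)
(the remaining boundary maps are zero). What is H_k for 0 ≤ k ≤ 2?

H_0: b_0 = 7 − 0 − 6 = 1; torsion from ∂_1 factors > 1: none. So H_0 ≅ Z.
H_1: b_1 = 18 − 6 − 12 = 0; torsion from ∂_2 factors > 1: [2]. So H_1 ≅ Z/2.
H_2: b_2 = 12 − 12 − 0 = 0; torsion from ∂_3 factors > 1: none. So H_2 ≅ 0.

H_0 ≅ Z,  H_1 ≅ Z/2,  H_2 = 0.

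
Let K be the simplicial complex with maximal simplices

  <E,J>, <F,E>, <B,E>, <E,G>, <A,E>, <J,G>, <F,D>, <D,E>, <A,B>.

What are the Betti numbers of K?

Take the total order A < B < D < E < F < G < J on the vertex set. Then K (dimension 1) consists of the simplices:

  0-simplices (7): A, B, D, E, F, G, J
  1-simplices (9): AB, AE, BE, DE, DF, EF, EG, EJ, GJ

giving chain groups C_0 ≅ Z^7, C_1 ≅ Z^9.

The boundary map ∂_1: C_1 → C_0 maps an edge to its endpoints' difference, ∂[p,q] = q − p. For instance
  ∂EJ = J − E.
This gives a 7×9 integer matrix of rank 6; reducing to Smith normal form yields diagonal entries (1,1,1,1,1,1).

Reading off H_k = ker ∂_k / im ∂_{k+1}:

  H_0: rank C_0 − rank ∂_1 = 7 − 6 = 1, and the invariant factors of ∂_1 are all 1, so H_0 ≅ Z.
  H_1: rank ker ∂_1 − rank ∂_2 = (9 − 6) − 0 = 3, and there is no ∂_2, so H_1 ≅ Z^3.

As a check, the Euler characteristic is 7 − 9 = -2, which agrees with 1 − 3 = -2.
(K is a triangulation of a wedge of 3 circles.)

Hence the Betti numbers are b_0 = 1, b_1 = 3.

b_0 = 1, b_1 = 3.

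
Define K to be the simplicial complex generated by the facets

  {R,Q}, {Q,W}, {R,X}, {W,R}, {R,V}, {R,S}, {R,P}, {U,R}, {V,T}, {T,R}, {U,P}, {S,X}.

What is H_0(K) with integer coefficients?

We work with the vertex ordering P < Q < R < S < T < U < V < W < X. The simplices of K, each written with vertices in increasing order, are:

  0-simplices (9): P, Q, R, S, T, U, V, W, X
  1-simplices (12): PR, PU, QR, QW, RS, RT, RU, RV, RW, RX, SX, TV

so the chain groups are C_0 ≅ Z^9, C_1 ≅ Z^12.

The boundary map ∂_1: C_1 → C_0 is given by ∂[p,q] = [q] − [p].
As a 9×12 matrix over Z this has rank 8, with invariant factors (1,1,1,1,1,1,1,1).

Computing H_k = (kernel of ∂_k) / (image of ∂_{k+1}):

  H_0: rank C_0 − rank ∂_1 = 9 − 8 = 1, and the invariant factors of ∂_1 are all 1, so H_0 = Z.

(K is a triangulation of a wedge of 4 circles.)

H_0 = Z.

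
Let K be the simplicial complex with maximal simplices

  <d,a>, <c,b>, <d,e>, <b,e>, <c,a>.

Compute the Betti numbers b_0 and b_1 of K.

b_0 = 1, b_1 = 1.

Order the vertices as a < b < c < d < e. Listing each simplex with vertices in this order, K has dimension 1 with simplices:

  0-simplices (5): a, b, c, d, e
  1-simplices (5): ac, ad, bc, be, de

Hence C_0 ≅ Z^5, C_1 ≅ Z^5.

Boundary ∂_1: C_1 → C_0 sends each edge [p,q] (with p < q) to q − p.
As a 5×5 matrix over Z this has rank 4, with invariant factors (1,1,1,1).

Computing H_k = (kernel of ∂_k) / (image of ∂_{k+1}):

  H_0: rank C_0 − rank ∂_1 = 5 − 4 = 1, and the invariant factors of ∂_1 are all 1, so H_0 ≅ Z.
  H_1: rank ker ∂_1 − rank ∂_2 = (5 − 4) − 0 = 1, and there is no ∂_2, so H_1 ≅ Z.

As a check, the Euler characteristic is 5 − 5 = 0, which agrees with 1 − 1 = 0.

Hence the Betti numbers are b_0 = 1, b_1 = 1.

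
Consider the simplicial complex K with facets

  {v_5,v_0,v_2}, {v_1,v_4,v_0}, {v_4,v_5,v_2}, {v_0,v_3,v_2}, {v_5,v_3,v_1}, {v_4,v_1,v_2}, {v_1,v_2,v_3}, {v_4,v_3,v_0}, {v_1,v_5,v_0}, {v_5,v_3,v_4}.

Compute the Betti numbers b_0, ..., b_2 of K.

b_0 = 1, b_1 = 0, b_2 = 0.

Take the total order v_0 < v_1 < v_2 < v_3 < v_4 < v_5 on the vertex set. Then K (dimension 2) consists of the simplices:

  0-simplices (6): [v_0], [v_1], [v_2], [v_3], [v_4], [v_5]
  1-simplices (15): (15 of them)
  2-simplices (10): [v_0,v_1,v_4], [v_0,v_1,v_5], [v_0,v_2,v_3], [v_0,v_2,v_5], [v_0,v_3,v_4], [v_1,v_2,v_3], [v_1,v_2,v_4], [v_1,v_3,v_5], [v_2,v_4,v_5], [v_3,v_4,v_5]

so the chain groups are C_0 ≅ Z^6, C_1 ≅ Z^15, C_2 ≅ Z^10.

The boundary map ∂_1: C_1 → C_0 is given by ∂[p,q] = [q] − [p].
The 6×15 boundary matrix has rank 5 and Smith normal form diag(1,1,1,1,1).

Boundary ∂_2: C_2 → C_1 maps a triangle to the signed sum of its edges. For instance
  ∂[v_1,v_3,v_5] = [v_3,v_5] − [v_1,v_5] + [v_1,v_3],
  ∂[v_3,v_4,v_5] = [v_4,v_5] − [v_3,v_5] + [v_3,v_4].
The resulting 15×10 matrix has rank 10, and its Smith normal form has invariant factors (1,1,1,1,1,1,1,1,1,2).

Computing H_k = (kernel of ∂_k) / (image of ∂_{k+1}):

  H_0: rank C_0 − rank ∂_1 = 6 − 5 = 1, and the invariant factors of ∂_1 are all 1, so H_0 = Z.
  H_1: rank ker ∂_1 − rank ∂_2 = (15 − 5) − 10 = 0, and ∂_2 has invariant factor 2 > 1, so H_1 = Z/2.
  H_2: rank ker ∂_2 − rank ∂_3 = (10 − 10) − 0 = 0, and there is no ∂_3, so H_2 = 0.

Hence the Betti numbers are b_0 = 1, b_1 = 0, b_2 = 0.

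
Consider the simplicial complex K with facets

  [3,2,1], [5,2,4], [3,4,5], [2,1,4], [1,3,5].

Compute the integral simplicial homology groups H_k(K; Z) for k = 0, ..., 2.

H_0 ≅ Z,  H_1 ≅ Z,  H_2 = 0.

Fix the vertex order 1 < 2 < 3 < 4 < 5 and write every simplex with vertices in increasing order. Then dim K = 2 and the simplices of K are:

  0-simplices (5): [1], [2], [3], [4], [5]
  1-simplices (10): [1,2], [1,3], [1,4], [1,5], [2,3], [2,4], [2,5], [3,4], [3,5], [4,5]
  2-simplices (5): [1,2,3], [1,2,4], [1,3,5], [2,4,5], [3,4,5]

so the chain groups are C_0 ≅ Z^5, C_1 ≅ Z^10, C_2 ≅ Z^5.

Boundary ∂_1: C_1 → C_0 is given by ∂[p,q] = [q] − [p].
The 5×10 boundary matrix has rank 4 and Smith normal form diag(1,1,1,1).

Boundary ∂_2: C_2 → C_1 acts by ∂[p,q,r] = [q,r] − [p,r] + [p,q]. For instance
  ∂[1,2,4] = [2,4] − [1,4] + [1,2],
  ∂[2,4,5] = [4,5] − [2,5] + [2,4].
As a 10×5 matrix over Z this has rank 5, with invariant factors (1,1,1,1,1).

Reading off H_k = ker ∂_k / im ∂_{k+1}:

  H_0: rank C_0 − rank ∂_1 = 5 − 4 = 1, and the invariant factors of ∂_1 are all 1, so H_0 = Z.
  H_1: rank ker ∂_1 − rank ∂_2 = (10 − 4) − 5 = 1, and the invariant factors of ∂_2 are all 1, so H_1 = Z.
  H_2: rank ker ∂_2 − rank ∂_3 = (5 − 5) − 0 = 0, and there is no ∂_3, so H_2 = 0.

As a check, the Euler characteristic is 5 − 10 + 5 = 0, which agrees with 1 − 1 + 0 = 0.
(K is a triangulation of the Möbius band.)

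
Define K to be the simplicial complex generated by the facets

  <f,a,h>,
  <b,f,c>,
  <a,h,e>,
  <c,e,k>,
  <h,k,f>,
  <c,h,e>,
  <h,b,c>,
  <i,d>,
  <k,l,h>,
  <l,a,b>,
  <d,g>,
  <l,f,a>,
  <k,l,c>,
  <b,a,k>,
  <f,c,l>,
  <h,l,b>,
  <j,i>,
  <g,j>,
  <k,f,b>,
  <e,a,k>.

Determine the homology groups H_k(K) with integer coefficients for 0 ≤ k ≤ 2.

Order the vertices as a < b < c < d < e < f < g < h < i < j < k < l. Listing each simplex with vertices in this order, K has dimension 2 with simplices:

  0-simplices (12): a, b, c, d, e, f, g, h, i, j, k, l
  1-simplices (28): ab, ae, af, ah, ak, al, bc, bf, bh, bk, bl, ce, cf, ch, ck, cl, dg, di, eh, ek, fh, fk, fl, gj, hk, hl, ij, kl
  2-simplices (16): abk, abl, aeh, aek, afh, afl, bcf, bch, bfk, bhl, ceh, cek, cfl, ckl, fhk, hkl

Hence C_0 ≅ Z^12, C_1 ≅ Z^28, C_2 ≅ Z^16.

Boundary ∂_1: C_1 → C_0 sends each edge [p,q] (with p < q) to q − p. For instance
  ∂fk = k − f.
As a 12×28 matrix over Z this has rank 10, with invariant factors (1,1,1,1,1,1,1,1,1,1).

∂_2: C_2 → C_1 acts by ∂[p,q,r] = [q,r] − [p,r] + [p,q]. For instance
  ∂bch = ch − bh + bc,
  ∂fhk = hk − fk + fh.
The 28×16 boundary matrix has rank 15 and Smith normal form diag(1,1,1,1,1,1,1,1,1,1,1,1,1,1,1).

From H_k ≅ ker(∂_k) / im(∂_{k+1}) we obtain:

  H_0: rank C_0 − rank ∂_1 = 12 − 10 = 2, and the invariant factors of ∂_1 are all 1, so H_0 = Z^2.
  H_1: rank ker ∂_1 − rank ∂_2 = (28 − 10) − 15 = 3, and the invariant factors of ∂_2 are all 1, so H_1 = Z^3.
  H_2: rank ker ∂_2 − rank ∂_3 = (16 − 15) − 0 = 1, and there is no ∂_3, so H_2 = Z.

H_0 = Z^2,  H_1 = Z^3,  H_2 = Z.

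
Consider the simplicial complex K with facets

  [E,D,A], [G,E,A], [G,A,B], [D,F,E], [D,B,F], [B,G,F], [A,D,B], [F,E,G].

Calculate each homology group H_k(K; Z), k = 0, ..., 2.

Fix the vertex order A < B < D < E < F < G and write every simplex with vertices in increasing order. Then dim K = 2 and the simplices of K are:

  0-simplices (6): A, B, D, E, F, G
  1-simplices (12): AB, AD, AE, AG, BD, BF, BG, DE, DF, EF, EG, FG
  2-simplices (8): ABD, ABG, ADE, AEG, BDF, BFG, DEF, EFG

so the chain groups are C_0 ≅ Z^6, C_1 ≅ Z^12, C_2 ≅ Z^8.

The boundary map ∂_1: C_1 → C_0 maps an edge to its endpoints' difference, ∂[p,q] = q − p. For instance
  ∂AB = B − A.
As a 6×12 matrix over Z this has rank 5, with invariant factors (1,1,1,1,1).

Boundary ∂_2: C_2 → C_1 sends each 2-simplex [p,q,r] to [q,r] − [p,r] + [p,q]. For instance
  ∂ABG = BG − AG + AB,
  ∂ABD = BD − AD + AB.
The resulting 12×8 matrix has rank 7, and its Smith normal form has invariant factors (1,1,1,1,1,1,1).

Now H_k = ker ∂_k / im ∂_{k+1}, so:

  H_0: rank C_0 − rank ∂_1 = 6 − 5 = 1, and the invariant factors of ∂_1 are all 1, so H_0 ≅ Z.
  H_1: rank ker ∂_1 − rank ∂_2 = (12 − 5) − 7 = 0, and the invariant factors of ∂_2 are all 1, so H_1 ≅ 0.
  H_2: rank ker ∂_2 − rank ∂_3 = (8 − 7) − 0 = 1, and there is no ∂_3, so H_2 ≅ Z.

As a check, the Euler characteristic is 6 − 12 + 8 = 2, which agrees with 1 − 0 + 1 = 2.

H_0 = Z,  H_1 = 0,  H_2 = Z.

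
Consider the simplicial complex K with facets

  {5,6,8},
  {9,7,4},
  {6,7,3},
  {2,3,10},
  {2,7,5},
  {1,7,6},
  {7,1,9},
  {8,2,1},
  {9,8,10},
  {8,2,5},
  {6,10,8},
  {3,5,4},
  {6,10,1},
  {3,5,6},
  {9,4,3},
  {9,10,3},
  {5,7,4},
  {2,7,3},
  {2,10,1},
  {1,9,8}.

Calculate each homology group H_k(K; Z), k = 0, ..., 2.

H_0 ≅ Z,  H_1 ≅ Z ⊕ Z/2,  H_2 = 0.

Order the vertices as 1 < 2 < 3 < 4 < 5 < 6 < 7 < 8 < 9 < 10. Listing each simplex with vertices in this order, K has dimension 2 with simplices:

  0-simplices (10): [1], [2], [3], [4], [5], [6], [7], [8], [9], [10]
  1-simplices (30): (30 of them)
  2-simplices (20): (20 of them)

giving chain groups C_0 ≅ Z^10, C_1 ≅ Z^30, C_2 ≅ Z^20.

∂_1: C_1 → C_0 sends each edge [p,q] (with p < q) to q − p. For instance
  ∂[3,9] = [9] − [3].
This gives a 10×30 integer matrix of rank 9; reducing to Smith normal form yields diagonal entries (1,1,1,1,1,1,1,1,1).

The boundary map ∂_2: C_2 → C_1 sends each 2-simplex [p,q,r] to [q,r] − [p,r] + [p,q]. For instance
  ∂[2,5,8] = [5,8] − [2,8] + [2,5],
  ∂[5,6,8] = [6,8] − [5,8] + [5,6].
As a 30×20 matrix over Z this has rank 20, with invariant factors (1,1,1,1,1,1,1,1,1,1,1,1,1,1,1,1,1,1,1,2).

Computing H_k = (kernel of ∂_k) / (image of ∂_{k+1}):

  H_0: rank C_0 − rank ∂_1 = 10 − 9 = 1, and the invariant factors of ∂_1 are all 1, so H_0 = Z.
  H_1: rank ker ∂_1 − rank ∂_2 = (30 − 9) − 20 = 1, and ∂_2 has invariant factor 2 > 1, so H_1 = Z ⊕ Z/2.
  H_2: rank ker ∂_2 − rank ∂_3 = (20 − 20) − 0 = 0, and there is no ∂_3, so H_2 = 0.

(K is a triangulation of the Klein bottle.)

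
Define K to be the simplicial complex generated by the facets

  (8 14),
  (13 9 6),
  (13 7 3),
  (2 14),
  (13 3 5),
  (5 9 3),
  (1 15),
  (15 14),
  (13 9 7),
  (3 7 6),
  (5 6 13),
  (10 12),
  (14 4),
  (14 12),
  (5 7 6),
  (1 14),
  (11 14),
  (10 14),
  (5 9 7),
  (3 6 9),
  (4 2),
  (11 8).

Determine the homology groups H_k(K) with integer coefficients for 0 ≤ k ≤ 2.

Fix the vertex order 1 < 2 < 3 < 4 < 5 < 6 < 7 < 8 < 9 < 10 < 11 < 12 < 13 < 14 < 15 and write every simplex with vertices in increasing order. Then dim K = 2 and the simplices of K are:

  0-simplices (15): [1], [2], [3], [4], [5], [6], [7], [8], [9], [10], [11], [12], [13], [14], [15]
  1-simplices (27): (27 of them)
  2-simplices (10): [3,5,9], [3,5,13], [3,6,7], [3,6,9], [3,7,13], [5,6,7], [5,6,13], [5,7,9], [6,9,13], [7,9,13]

giving chain groups C_0 ≅ Z^15, C_1 ≅ Z^27, C_2 ≅ Z^10.

The boundary map ∂_1: C_1 → C_0 maps an edge to its endpoints' difference, ∂[p,q] = q − p.
As a 15×27 matrix over Z this has rank 13, with invariant factors (1,1,1,1,1,1,1,1,1,1,1,1,1).

The boundary map ∂_2: C_2 → C_1 maps a triangle to the signed sum of its edges. For instance
  ∂[6,9,13] = [9,13] − [6,13] + [6,9],
  ∂[3,6,9] = [6,9] − [3,9] + [3,6].
The resulting 27×10 matrix has rank 10, and its Smith normal form has invariant factors (1,1,1,1,1,1,1,1,1,2).

Computing H_k = (kernel of ∂_k) / (image of ∂_{k+1}):

  H_0: rank C_0 − rank ∂_1 = 15 − 13 = 2, and the invariant factors of ∂_1 are all 1, so H_0 = Z^2.
  H_1: rank ker ∂_1 − rank ∂_2 = (27 − 13) − 10 = 4, and ∂_2 has invariant factor 2 > 1, so H_1 = Z^4 ⊕ Z/2Z.
  H_2: rank ker ∂_2 − rank ∂_3 = (10 − 10) − 0 = 0, and there is no ∂_3, so H_2 = 0.

H_0 ≅ Z^2,  H_1 ≅ Z^4 ⊕ Z/2Z,  H_2 = 0.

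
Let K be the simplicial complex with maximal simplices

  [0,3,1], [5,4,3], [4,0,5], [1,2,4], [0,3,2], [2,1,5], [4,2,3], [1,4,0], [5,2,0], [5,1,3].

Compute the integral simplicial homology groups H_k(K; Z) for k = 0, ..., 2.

Take the total order 0 < 1 < 2 < 3 < 4 < 5 on the vertex set. Then K (dimension 2) consists of the simplices:

  0-simplices (6): [0], [1], [2], [3], [4], [5]
  1-simplices (15): [0,1], [0,2], [0,3], [0,4], [0,5], [1,2], [1,3], [1,4], [1,5], [2,3], [2,4], [2,5], [3,4], [3,5], [4,5]
  2-simplices (10): [0,1,3], [0,1,4], [0,2,3], [0,2,5], [0,4,5], [1,2,4], [1,2,5], [1,3,5], [2,3,4], [3,4,5]

so the chain groups are C_0 ≅ Z^6, C_1 ≅ Z^15, C_2 ≅ Z^10.

Boundary ∂_1: C_1 → C_0 is given by ∂[p,q] = [q] − [p].
As a 6×15 matrix over Z this has rank 5, with invariant factors (1,1,1,1,1).

The boundary map ∂_2: C_2 → C_1 sends each 2-simplex [p,q,r] to [q,r] − [p,r] + [p,q]. For instance
  ∂[0,1,4] = [1,4] − [0,4] + [0,1],
  ∂[0,4,5] = [4,5] − [0,5] + [0,4].
The 15×10 boundary matrix has rank 10 and Smith normal form diag(1,1,1,1,1,1,1,1,1,2).

Now H_k = ker ∂_k / im ∂_{k+1}, so:

  H_0: rank C_0 − rank ∂_1 = 6 − 5 = 1, and the invariant factors of ∂_1 are all 1, so H_0 = Z.
  H_1: rank ker ∂_1 − rank ∂_2 = (15 − 5) − 10 = 0, and ∂_2 has invariant factor 2 > 1, so H_1 = Z/2.
  H_2: rank ker ∂_2 − rank ∂_3 = (10 − 10) − 0 = 0, and there is no ∂_3, so H_2 = 0.

As a check, the Euler characteristic is 6 − 15 + 10 = 1, which agrees with 1 − 0 + 0 = 1.
(K is a triangulation of the real projective plane RP^2.)

H_0 ≅ Z,  H_1 ≅ Z/2,  H_2 = 0.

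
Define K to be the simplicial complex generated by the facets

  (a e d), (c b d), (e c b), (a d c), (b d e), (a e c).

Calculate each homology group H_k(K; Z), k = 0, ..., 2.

H_0 ≅ Z,  H_1 = 0,  H_2 ≅ Z.

Fix the vertex order a < b < c < d < e and write every simplex with vertices in increasing order. Then dim K = 2 and the simplices of K are:

  0-simplices (5): a, b, c, d, e
  1-simplices (9): ac, ad, ae, bc, bd, be, cd, ce, de
  2-simplices (6): acd, ace, ade, bcd, bce, bde

Hence C_0 ≅ Z^5, C_1 ≅ Z^9, C_2 ≅ Z^6.

Boundary ∂_1: C_1 → C_0 is given by ∂[p,q] = [q] − [p].
As a 5×9 matrix over Z this has rank 4, with invariant factors (1,1,1,1).

Boundary ∂_2: C_2 → C_1 sends each 2-simplex [p,q,r] to [q,r] − [p,r] + [p,q]. For instance
  ∂acd = cd − ad + ac,
  ∂ade = de − ae + ad.
The 9×6 boundary matrix has rank 5 and Smith normal form diag(1,1,1,1,1).

Computing H_k = (kernel of ∂_k) / (image of ∂_{k+1}):

  H_0: rank C_0 − rank ∂_1 = 5 − 4 = 1, and the invariant factors of ∂_1 are all 1, so H_0 ≅ Z.
  H_1: rank ker ∂_1 − rank ∂_2 = (9 − 4) − 5 = 0, and the invariant factors of ∂_2 are all 1, so H_1 ≅ 0.
  H_2: rank ker ∂_2 − rank ∂_3 = (6 − 5) − 0 = 1, and there is no ∂_3, so H_2 ≅ Z.

(K is a triangulation of the 2-sphere S^2.)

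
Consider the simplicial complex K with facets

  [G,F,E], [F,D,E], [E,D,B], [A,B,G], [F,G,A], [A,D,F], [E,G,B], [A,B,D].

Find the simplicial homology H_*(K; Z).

H_0 ≅ Z,  H_1 = 0,  H_2 ≅ Z.

Take the total order A < B < D < E < F < G on the vertex set. Then K (dimension 2) consists of the simplices:

  0-simplices (6): A, B, D, E, F, G
  1-simplices (12): AB, AD, AF, AG, BD, BE, BG, DE, DF, EF, EG, FG
  2-simplices (8): ABD, ABG, ADF, AFG, BDE, BEG, DEF, EFG

Hence C_0 ≅ Z^6, C_1 ≅ Z^12, C_2 ≅ Z^8.

∂_1: C_1 → C_0 is given by ∂[p,q] = [q] − [p].
This gives a 6×12 integer matrix of rank 5; reducing to Smith normal form yields diagonal entries (1,1,1,1,1).

The boundary map ∂_2: C_2 → C_1 acts by ∂[p,q,r] = [q,r] − [p,r] + [p,q]. For instance
  ∂ABD = BD − AD + AB,
  ∂ADF = DF − AF + AD.
This gives a 12×8 integer matrix of rank 7; reducing to Smith normal form yields diagonal entries (1,1,1,1,1,1,1).

From H_k ≅ ker(∂_k) / im(∂_{k+1}) we obtain:

  H_0: rank C_0 − rank ∂_1 = 6 − 5 = 1, and the invariant factors of ∂_1 are all 1, so H_0 = Z.
  H_1: rank ker ∂_1 − rank ∂_2 = (12 − 5) − 7 = 0, and the invariant factors of ∂_2 are all 1, so H_1 = 0.
  H_2: rank ker ∂_2 − rank ∂_3 = (8 − 7) − 0 = 1, and there is no ∂_3, so H_2 = Z.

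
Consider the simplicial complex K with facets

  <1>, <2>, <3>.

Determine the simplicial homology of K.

We work with the vertex ordering 1 < 2 < 3. The simplices of K, each written with vertices in increasing order, are:

  0-simplices (3): [1], [2], [3]

Hence C_0 ≅ Z^3.

Reading off H_k = ker ∂_k / im ∂_{k+1}:

  H_0: rank C_0 − rank ∂_1 = 3 − 0 = 3, and there is no ∂_1, so H_0 = Z^3.

H_0 = Z^3.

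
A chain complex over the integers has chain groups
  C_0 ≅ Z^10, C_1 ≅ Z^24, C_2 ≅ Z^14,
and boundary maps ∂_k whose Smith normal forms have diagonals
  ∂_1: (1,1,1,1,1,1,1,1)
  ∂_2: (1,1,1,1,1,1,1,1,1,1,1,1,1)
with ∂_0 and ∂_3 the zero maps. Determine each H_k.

H_0 = Z^2,  H_1 = Z^3,  H_2 = Z.

H_0: b_0 = 10 − 0 − 8 = 2; torsion from ∂_1 factors > 1: none. So H_0 = Z^2.
H_1: b_1 = 24 − 8 − 13 = 3; torsion from ∂_2 factors > 1: none. So H_1 = Z^3.
H_2: b_2 = 14 − 13 − 0 = 1; torsion from ∂_3 factors > 1: none. So H_2 = Z.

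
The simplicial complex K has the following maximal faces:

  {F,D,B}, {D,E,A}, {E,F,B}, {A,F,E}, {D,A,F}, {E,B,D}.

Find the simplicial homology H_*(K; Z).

Fix the vertex order A < B < D < E < F and write every simplex with vertices in increasing order. Then dim K = 2 and the simplices of K are:

  0-simplices (5): A, B, D, E, F
  1-simplices (9): AD, AE, AF, BD, BE, BF, DE, DF, EF
  2-simplices (6): ADE, ADF, AEF, BDE, BDF, BEF

so the chain groups are C_0 ≅ Z^5, C_1 ≅ Z^9, C_2 ≅ Z^6.

∂_1: C_1 → C_0 is given by ∂[p,q] = [q] − [p].
This gives a 5×9 integer matrix of rank 4; reducing to Smith normal form yields diagonal entries (1,1,1,1).

The boundary map ∂_2: C_2 → C_1 sends each 2-simplex [p,q,r] to [q,r] − [p,r] + [p,q]. For instance
  ∂ADE = DE − AE + AD,
  ∂ADF = DF − AF + AD.
As a 9×6 matrix over Z this has rank 5, with invariant factors (1,1,1,1,1).

Computing H_k = (kernel of ∂_k) / (image of ∂_{k+1}):

  H_0: rank C_0 − rank ∂_1 = 5 − 4 = 1, and the invariant factors of ∂_1 are all 1, so H_0 = Z.
  H_1: rank ker ∂_1 − rank ∂_2 = (9 − 4) − 5 = 0, and the invariant factors of ∂_2 are all 1, so H_1 = 0.
  H_2: rank ker ∂_2 − rank ∂_3 = (6 − 5) − 0 = 1, and there is no ∂_3, so H_2 = Z.

H_0 ≅ Z,  H_1 = 0,  H_2 ≅ Z.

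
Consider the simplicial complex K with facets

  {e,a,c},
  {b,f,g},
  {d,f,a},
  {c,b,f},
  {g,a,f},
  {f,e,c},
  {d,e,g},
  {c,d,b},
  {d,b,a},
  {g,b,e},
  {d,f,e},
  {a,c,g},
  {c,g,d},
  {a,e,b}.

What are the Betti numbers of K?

b_0 = 1, b_1 = 2, b_2 = 1.

Order the vertices as a < b < c < d < e < f < g. Listing each simplex with vertices in this order, K has dimension 2 with simplices:

  0-simplices (7): a, b, c, d, e, f, g
  1-simplices (21): ab, ac, ad, ae, af, ag, bc, bd, be, bf, bg, cd, ce, cf, cg, de, df, dg, ef, eg, fg
  2-simplices (14): abd, abe, ace, acg, adf, afg, bcd, bcf, beg, bfg, cdg, cef, def, deg

Hence C_0 ≅ Z^7, C_1 ≅ Z^21, C_2 ≅ Z^14.

The boundary map ∂_1: C_1 → C_0 sends each edge [p,q] (with p < q) to q − p. For instance
  ∂ab = b − a.
The resulting 7×21 matrix has rank 6, and its Smith normal form has invariant factors (1,1,1,1,1,1).

∂_2: C_2 → C_1 maps a triangle to the signed sum of its edges. For instance
  ∂acg = cg − ag + ac,
  ∂ace = ce − ae + ac.
The resulting 21×14 matrix has rank 13, and its Smith normal form has invariant factors (1,1,1,1,1,1,1,1,1,1,1,1,1).

Now H_k = ker ∂_k / im ∂_{k+1}, so:

  H_0: rank C_0 − rank ∂_1 = 7 − 6 = 1, and the invariant factors of ∂_1 are all 1, so H_0 = Z.
  H_1: rank ker ∂_1 − rank ∂_2 = (21 − 6) − 13 = 2, and the invariant factors of ∂_2 are all 1, so H_1 = Z^2.
  H_2: rank ker ∂_2 − rank ∂_3 = (14 − 13) − 0 = 1, and there is no ∂_3, so H_2 = Z.

Hence the Betti numbers are b_0 = 1, b_1 = 2, b_2 = 1.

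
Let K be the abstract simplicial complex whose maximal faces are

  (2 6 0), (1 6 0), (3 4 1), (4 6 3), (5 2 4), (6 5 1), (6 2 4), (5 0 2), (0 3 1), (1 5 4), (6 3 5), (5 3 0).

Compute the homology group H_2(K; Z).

H_2 ≅ 0.

Order the vertices as 0 < 1 < 2 < 3 < 4 < 5 < 6. Listing each simplex with vertices in this order, K has dimension 2 with simplices:

  0-simplices (7): [0], [1], [2], [3], [4], [5], [6]
  1-simplices (18): [0,1], [0,2], [0,3], [0,5], [0,6], [1,3], [1,4], [1,5], [1,6], [2,4], [2,5], [2,6], [3,4], [3,5], [3,6], [4,5], [4,6], [5,6]
  2-simplices (12): [0,1,3], [0,1,6], [0,2,5], [0,2,6], [0,3,5], [1,3,4], [1,4,5], [1,5,6], [2,4,5], [2,4,6], [3,4,6], [3,5,6]

so the chain groups are C_0 ≅ Z^7, C_1 ≅ Z^18, C_2 ≅ Z^12.

The boundary map ∂_1: C_1 → C_0 maps an edge to its endpoints' difference, ∂[p,q] = q − p. For instance
  ∂[4,5] = [5] − [4].
The resulting 7×18 matrix has rank 6, and its Smith normal form has invariant factors (1,1,1,1,1,1).

Boundary ∂_2: C_2 → C_1 sends each 2-simplex [p,q,r] to [q,r] − [p,r] + [p,q]. For instance
  ∂[1,3,4] = [3,4] − [1,4] + [1,3],
  ∂[2,4,6] = [4,6] − [2,6] + [2,4].
The 18×12 boundary matrix has rank 12 and Smith normal form diag(1,1,1,1,1,1,1,1,1,1,1,2).

Now H_k = ker ∂_k / im ∂_{k+1}, so:

  H_2: rank ker ∂_2 − rank ∂_3 = (12 − 12) − 0 = 0, and there is no ∂_3, so H_2 = 0.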